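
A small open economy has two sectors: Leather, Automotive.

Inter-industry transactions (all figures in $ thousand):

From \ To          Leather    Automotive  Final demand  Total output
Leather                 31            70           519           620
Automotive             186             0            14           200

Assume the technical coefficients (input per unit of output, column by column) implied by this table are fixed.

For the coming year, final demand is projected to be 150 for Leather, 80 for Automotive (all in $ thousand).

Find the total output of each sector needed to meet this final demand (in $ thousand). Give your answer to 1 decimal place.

Technical coefficients a_ij = z_ij / X_j:
  a_11 = 31/620 = 0.05, a_21 = 186/620 = 0.30
  a_12 = 70/200 = 0.35, a_22 = 0/200 = 0.00
I − A =
  [   0.95    -0.35]
  [  -0.30     1.00]
det(I−A) = (0.95)(1.00) − (-0.35)(-0.30) = 0.8450
adj(I−A) = [[1.00, 0.35], [0.30, 0.95]]
(I − A)⁻¹ = adj(I−A) / det(I−A) ≈
  [   1.1834     0.4142]
  [   0.3550     1.1243]
x = (I − A)⁻¹ d = adj(I−A)·d / det(I−A), with det(I−A) = 0.8450:
  x_1 = (1.00·150 + 0.35·80) / 0.8450 = 178.00 / 0.8450 ≈ 210.7
  x_2 = (0.30·150 + 0.95·80) / 0.8450 = 121.00 / 0.8450 ≈ 143.2

x_1 = 210.7, x_2 = 143.2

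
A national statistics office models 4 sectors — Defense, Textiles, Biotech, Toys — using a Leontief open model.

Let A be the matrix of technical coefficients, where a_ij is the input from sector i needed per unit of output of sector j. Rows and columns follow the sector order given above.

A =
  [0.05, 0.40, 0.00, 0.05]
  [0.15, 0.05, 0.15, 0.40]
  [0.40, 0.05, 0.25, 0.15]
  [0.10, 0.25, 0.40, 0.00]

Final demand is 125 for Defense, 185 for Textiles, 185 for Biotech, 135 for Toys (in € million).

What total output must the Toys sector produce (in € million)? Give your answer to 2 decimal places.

I − A =
  [   0.95    -0.40     0.00    -0.05]
  [  -0.15     0.95    -0.15    -0.40]
  [  -0.40    -0.05     0.75    -0.15]
  [  -0.10    -0.25    -0.40     1.00]
Compute the cofactors C_ij = (−1)^(i+j)·(3×3 minor ij) of I−A; the adjugate is their transpose:
adj(I−A) = Cᵀ =
  [ 0.559375   0.286375   0.144875   0.164250]
  [ 0.259750   0.643750   0.296750   0.315000]
  [ 0.369375   0.253875   0.724875   0.228750]
  [ 0.268625   0.291125   0.378625   0.600750]
det(I−A) = Σ_j (I−A)_1j·C_1j = (0.95)(0.559375) + (-0.40)(0.259750) + (0.00)(0.369375) + (-0.05)(0.268625) = 0.414075
(I − A)⁻¹ = adj(I−A) / det(I−A) ≈
  [   1.3509     0.6916     0.3499     0.3967]
  [   0.6273     1.5547     0.7167     0.7607]
  [   0.8920     0.6131     1.7506     0.5524]
  [   0.6487     0.7031     0.9144     1.4508]
x = (I − A)⁻¹ d = adj(I−A)·d / det(I−A), with det(I−A) = 0.414075:
  x_1 = (0.559375·125 + 0.286375·185 + 0.144875·185 + 0.164250·135) / 0.414075 = 171.876875 / 0.414075 ≈ 415.09
  x_2 = (0.259750·125 + 0.643750·185 + 0.296750·185 + 0.315000·135) / 0.414075 = 248.98625 / 0.414075 ≈ 601.31
  x_3 = (0.369375·125 + 0.253875·185 + 0.724875·185 + 0.228750·135) / 0.414075 = 258.121875 / 0.414075 ≈ 623.37
  x_4 = (0.268625·125 + 0.291125·185 + 0.378625·185 + 0.600750·135) / 0.414075 = 238.583125 / 0.414075 ≈ 576.18

x_4 = 576.18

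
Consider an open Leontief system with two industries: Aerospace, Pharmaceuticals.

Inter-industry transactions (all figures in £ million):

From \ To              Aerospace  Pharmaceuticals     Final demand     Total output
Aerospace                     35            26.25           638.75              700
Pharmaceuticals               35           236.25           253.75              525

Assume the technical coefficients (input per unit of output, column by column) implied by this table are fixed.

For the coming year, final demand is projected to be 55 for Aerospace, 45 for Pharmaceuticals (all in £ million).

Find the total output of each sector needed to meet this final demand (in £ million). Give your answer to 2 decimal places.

x_A = 62.50, x_P = 87.50

Technical coefficients a_ij = z_ij / X_j:
  a_AA = 35/700 = 0.05, a_PA = 35/700 = 0.05
  a_AP = 26.25/525 = 0.05, a_PP = 236.25/525 = 0.45
I − A =
  [   0.95    -0.05]
  [  -0.05     0.55]
det(I−A) = (0.95)(0.55) − (-0.05)(-0.05) = 0.5200
adj(I−A) = [[0.55, 0.05], [0.05, 0.95]]
(I − A)⁻¹ = adj(I−A) / det(I−A) ≈
  [   1.0577     0.0962]
  [   0.0962     1.8269]
x = (I − A)⁻¹ d = adj(I−A)·d / det(I−A), with det(I−A) = 0.5200:
  x_A = (0.55·55 + 0.05·45) / 0.5200 = 32.50 / 0.5200 = 62.50
  x_P = (0.05·55 + 0.95·45) / 0.5200 = 45.50 / 0.5200 = 87.50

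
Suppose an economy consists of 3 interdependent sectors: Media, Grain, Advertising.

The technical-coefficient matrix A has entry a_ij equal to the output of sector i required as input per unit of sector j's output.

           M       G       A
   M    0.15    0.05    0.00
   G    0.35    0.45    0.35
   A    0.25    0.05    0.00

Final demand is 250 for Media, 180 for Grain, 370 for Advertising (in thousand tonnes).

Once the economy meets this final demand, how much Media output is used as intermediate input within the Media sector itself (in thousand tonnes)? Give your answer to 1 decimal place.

z_MM = 51.7

I − A =
  [   0.85    -0.05     0.00]
  [  -0.35     0.55    -0.35]
  [  -0.25    -0.05     1.00]
Cofactors of I−A, C_ij = (−1)^(i+j)·(minor ij) (rows/columns in the sector order above):
  C_11 = (0.55)(1.00) − (-0.35)(-0.05) = 0.5325
  C_12 = −[(-0.35)(1.00) − (-0.35)(-0.25)] = 0.4375
  C_13 = (-0.35)(-0.05) − (0.55)(-0.25) = 0.1550
  C_21 = −[(-0.05)(1.00) − (0.00)(-0.05)] = 0.0500
  C_22 = (0.85)(1.00) − (0.00)(-0.25) = 0.8500
  C_23 = −[(0.85)(-0.05) − (-0.05)(-0.25)] = 0.0550
  C_31 = (-0.05)(-0.35) − (0.00)(0.55) = 0.0175
  C_32 = −[(0.85)(-0.35) − (0.00)(-0.35)] = 0.2975
  C_33 = (0.85)(0.55) − (-0.05)(-0.35) = 0.4500
det(I−A) = Σ_j (I−A)_1j·C_1j = (0.85)(0.5325) + (-0.05)(0.4375) + (0.00)(0.1550) = 0.43075
adj(I−A) = Cᵀ =
  [ 0.5325   0.0500   0.0175]
  [ 0.4375   0.8500   0.2975]
  [ 0.1550   0.0550   0.4500]
(I − A)⁻¹ = adj(I−A) / det(I−A) ≈
  [   1.2362     0.1161     0.0406]
  [   1.0157     1.9733     0.6907]
  [   0.3598     0.1277     1.0447]
First solve x = (I − A)⁻¹ d = adj(I−A)·d / det(I−A); in particular x_M = (0.5325·250 + 0.0500·180 + 0.0175·370) / 0.43075 = 148.60 / 0.43075 ≈ 344.980.
Intermediate flow from M to M: z_MM = a_MM · x_M = 0.15 × 148.60 / 0.43075 = 22.29 / 0.43075 ≈ 51.7.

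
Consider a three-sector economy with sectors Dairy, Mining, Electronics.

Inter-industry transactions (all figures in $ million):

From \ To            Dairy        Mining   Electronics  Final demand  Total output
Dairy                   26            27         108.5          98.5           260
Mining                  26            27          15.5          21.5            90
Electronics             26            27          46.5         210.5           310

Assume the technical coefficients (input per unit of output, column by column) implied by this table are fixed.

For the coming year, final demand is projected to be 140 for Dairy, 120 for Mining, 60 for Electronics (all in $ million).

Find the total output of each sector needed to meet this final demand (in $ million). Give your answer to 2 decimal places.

Technical coefficients a_ij = z_ij / X_j:
  a_DD = 26/260 = 0.10, a_MD = 26/260 = 0.10, a_ED = 26/260 = 0.10
  a_DM = 27/90 = 0.30, a_MM = 27/90 = 0.30, a_EM = 27/90 = 0.30
  a_DE = 108.5/310 = 0.35, a_ME = 15.5/310 = 0.05, a_EE = 46.5/310 = 0.15
I − A =
  [   0.90    -0.30    -0.35]
  [  -0.10     0.70    -0.05]
  [  -0.10    -0.30     0.85]
Cofactors of I−A, C_ij = (−1)^(i+j)·(minor ij) (rows/columns in the sector order above):
  C_11 = (0.70)(0.85) − (-0.05)(-0.30) = 0.5800
  C_12 = −[(-0.10)(0.85) − (-0.05)(-0.10)] = 0.0900
  C_13 = (-0.10)(-0.30) − (0.70)(-0.10) = 0.1000
  C_21 = −[(-0.30)(0.85) − (-0.35)(-0.30)] = 0.3600
  C_22 = (0.90)(0.85) − (-0.35)(-0.10) = 0.7300
  C_23 = −[(0.90)(-0.30) − (-0.30)(-0.10)] = 0.3000
  C_31 = (-0.30)(-0.05) − (-0.35)(0.70) = 0.2600
  C_32 = −[(0.90)(-0.05) − (-0.35)(-0.10)] = 0.0800
  C_33 = (0.90)(0.70) − (-0.30)(-0.10) = 0.6000
det(I−A) = Σ_j (I−A)_1j·C_1j = (0.90)(0.5800) + (-0.30)(0.0900) + (-0.35)(0.1000) = 0.4600
adj(I−A) = Cᵀ =
  [ 0.5800   0.3600   0.2600]
  [ 0.0900   0.7300   0.0800]
  [ 0.1000   0.3000   0.6000]
(I − A)⁻¹ = adj(I−A) / det(I−A) ≈
  [   1.2609     0.7826     0.5652]
  [   0.1957     1.5870     0.1739]
  [   0.2174     0.6522     1.3043]
x = (I − A)⁻¹ d = adj(I−A)·d / det(I−A), with det(I−A) = 0.4600:
  x_D = (0.5800·140 + 0.3600·120 + 0.2600·60) / 0.4600 = 140.00 / 0.4600 ≈ 304.35
  x_M = (0.0900·140 + 0.7300·120 + 0.0800·60) / 0.4600 = 105.00 / 0.4600 ≈ 228.26
  x_E = (0.1000·140 + 0.3000·120 + 0.6000·60) / 0.4600 = 86.00 / 0.4600 ≈ 186.96

x_D = 304.35, x_M = 228.26, x_E = 186.96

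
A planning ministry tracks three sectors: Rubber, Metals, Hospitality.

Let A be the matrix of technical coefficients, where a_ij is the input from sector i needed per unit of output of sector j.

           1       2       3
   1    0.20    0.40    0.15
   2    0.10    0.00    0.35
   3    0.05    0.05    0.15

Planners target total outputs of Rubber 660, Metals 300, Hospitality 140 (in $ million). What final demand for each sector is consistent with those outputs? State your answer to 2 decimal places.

d_1 = 387.00, d_2 = 185.00, d_3 = 71.00

I − A =
  [   0.80    -0.40    -0.15]
  [  -0.10     1.00    -0.35]
  [  -0.05    -0.05     0.85]
d = (I − A) x:
  d_1 = (+0.80)·660 + (-0.40)·300 + (-0.15)·140 = 387.00
  d_2 = (-0.10)·660 + (+1.00)·300 + (-0.35)·140 = 185.00
  d_3 = (-0.05)·660 + (-0.05)·300 + (+0.85)·140 = 71.00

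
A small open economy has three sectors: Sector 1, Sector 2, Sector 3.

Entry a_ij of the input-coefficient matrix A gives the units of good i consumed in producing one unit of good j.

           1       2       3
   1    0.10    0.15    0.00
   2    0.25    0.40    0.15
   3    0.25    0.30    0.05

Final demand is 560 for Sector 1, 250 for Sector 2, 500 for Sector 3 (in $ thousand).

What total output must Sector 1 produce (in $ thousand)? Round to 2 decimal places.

I − A =
  [   0.90    -0.15     0.00]
  [  -0.25     0.60    -0.15]
  [  -0.25    -0.30     0.95]
Cofactors of I−A, C_ij = (−1)^(i+j)·(minor ij) (rows/columns in the sector order above):
  C_11 = (0.60)(0.95) − (-0.15)(-0.30) = 0.5250
  C_12 = −[(-0.25)(0.95) − (-0.15)(-0.25)] = 0.2750
  C_13 = (-0.25)(-0.30) − (0.60)(-0.25) = 0.2250
  C_21 = −[(-0.15)(0.95) − (0.00)(-0.30)] = 0.1425
  C_22 = (0.90)(0.95) − (0.00)(-0.25) = 0.8550
  C_23 = −[(0.90)(-0.30) − (-0.15)(-0.25)] = 0.3075
  C_31 = (-0.15)(-0.15) − (0.00)(0.60) = 0.0225
  C_32 = −[(0.90)(-0.15) − (0.00)(-0.25)] = 0.1350
  C_33 = (0.90)(0.60) − (-0.15)(-0.25) = 0.5025
det(I−A) = Σ_j (I−A)_1j·C_1j = (0.90)(0.5250) + (-0.15)(0.2750) + (0.00)(0.2250) = 0.43125
adj(I−A) = Cᵀ =
  [ 0.5250   0.1425   0.0225]
  [ 0.2750   0.8550   0.1350]
  [ 0.2250   0.3075   0.5025]
(I − A)⁻¹ = adj(I−A) / det(I−A) ≈
  [   1.2174     0.3304     0.0522]
  [   0.6377     1.9826     0.3130]
  [   0.5217     0.7130     1.1652]
x = (I − A)⁻¹ d = adj(I−A)·d / det(I−A), with det(I−A) = 0.43125:
  x_1 = (0.5250·560 + 0.1425·250 + 0.0225·500) / 0.43125 = 340.875 / 0.43125 ≈ 790.43
  x_2 = (0.2750·560 + 0.8550·250 + 0.1350·500) / 0.43125 = 435.25 / 0.43125 ≈ 1009.28
  x_3 = (0.2250·560 + 0.3075·250 + 0.5025·500) / 0.43125 = 454.125 / 0.43125 ≈ 1053.04

x_1 = 790.43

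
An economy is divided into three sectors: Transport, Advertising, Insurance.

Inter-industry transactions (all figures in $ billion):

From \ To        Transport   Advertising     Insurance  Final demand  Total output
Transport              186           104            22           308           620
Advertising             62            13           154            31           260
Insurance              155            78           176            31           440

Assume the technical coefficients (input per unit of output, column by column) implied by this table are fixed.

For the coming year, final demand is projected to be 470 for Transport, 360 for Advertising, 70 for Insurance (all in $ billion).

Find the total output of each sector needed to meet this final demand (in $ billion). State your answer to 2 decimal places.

x_T = 1277.93, x_A = 922.57, x_I = 1110.42

Technical coefficients a_ij = z_ij / X_j:
  a_TT = 186/620 = 0.30, a_AT = 62/620 = 0.10, a_IT = 155/620 = 0.25
  a_TA = 104/260 = 0.40, a_AA = 13/260 = 0.05, a_IA = 78/260 = 0.30
  a_TI = 22/440 = 0.05, a_AI = 154/440 = 0.35, a_II = 176/440 = 0.40
I − A =
  [   0.70    -0.40    -0.05]
  [  -0.10     0.95    -0.35]
  [  -0.25    -0.30     0.60]
Cofactors of I−A, C_ij = (−1)^(i+j)·(minor ij) (rows/columns in the sector order above):
  C_11 = (0.95)(0.60) − (-0.35)(-0.30) = 0.4650
  C_12 = −[(-0.10)(0.60) − (-0.35)(-0.25)] = 0.1475
  C_13 = (-0.10)(-0.30) − (0.95)(-0.25) = 0.2675
  C_21 = −[(-0.40)(0.60) − (-0.05)(-0.30)] = 0.2550
  C_22 = (0.70)(0.60) − (-0.05)(-0.25) = 0.4075
  C_23 = −[(0.70)(-0.30) − (-0.40)(-0.25)] = 0.3100
  C_31 = (-0.40)(-0.35) − (-0.05)(0.95) = 0.1875
  C_32 = −[(0.70)(-0.35) − (-0.05)(-0.10)] = 0.2500
  C_33 = (0.70)(0.95) − (-0.40)(-0.10) = 0.6250
det(I−A) = Σ_j (I−A)_1j·C_1j = (0.70)(0.4650) + (-0.40)(0.1475) + (-0.05)(0.2675) = 0.253125
adj(I−A) = Cᵀ =
  [ 0.4650   0.2550   0.1875]
  [ 0.1475   0.4075   0.2500]
  [ 0.2675   0.3100   0.6250]
(I − A)⁻¹ = adj(I−A) / det(I−A) ≈
  [   1.8370     1.0074     0.7407]
  [   0.5827     1.6099     0.9877]
  [   1.0568     1.2247     2.4691]
x = (I − A)⁻¹ d = adj(I−A)·d / det(I−A), with det(I−A) = 0.253125:
  x_T = (0.4650·470 + 0.2550·360 + 0.1875·70) / 0.253125 = 323.475 / 0.253125 ≈ 1277.93
  x_A = (0.1475·470 + 0.4075·360 + 0.2500·70) / 0.253125 = 233.525 / 0.253125 ≈ 922.57
  x_I = (0.2675·470 + 0.3100·360 + 0.6250·70) / 0.253125 = 281.075 / 0.253125 ≈ 1110.42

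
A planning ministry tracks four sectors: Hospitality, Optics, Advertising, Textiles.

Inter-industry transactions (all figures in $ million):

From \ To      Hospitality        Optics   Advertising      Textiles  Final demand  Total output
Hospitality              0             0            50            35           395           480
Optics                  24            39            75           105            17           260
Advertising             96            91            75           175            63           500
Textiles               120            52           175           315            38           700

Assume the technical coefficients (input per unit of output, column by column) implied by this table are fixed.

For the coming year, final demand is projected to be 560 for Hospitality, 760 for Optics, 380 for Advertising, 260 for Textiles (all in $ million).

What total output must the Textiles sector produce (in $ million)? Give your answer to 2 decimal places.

x_4 = 3119.12

Technical coefficients a_ij = z_ij / X_j:
  a_11 = 0/480 = 0.00, a_21 = 24/480 = 0.05, a_31 = 96/480 = 0.20, a_41 = 120/480 = 0.25
  a_12 = 0/260 = 0.00, a_22 = 39/260 = 0.15, a_32 = 91/260 = 0.35, a_42 = 52/260 = 0.20
  a_13 = 50/500 = 0.10, a_23 = 75/500 = 0.15, a_33 = 75/500 = 0.15, a_43 = 175/500 = 0.35
  a_14 = 35/700 = 0.05, a_24 = 105/700 = 0.15, a_34 = 175/700 = 0.25, a_44 = 315/700 = 0.45
I − A =
  [   1.00     0.00    -0.10    -0.05]
  [  -0.05     0.85    -0.15    -0.15]
  [  -0.20    -0.35     0.85    -0.25]
  [  -0.25    -0.20    -0.35     0.55]
Compute the cofactors C_ij = (−1)^(i+j)·(3×3 minor ij) of I−A; the adjugate is their transpose:
adj(I−A) = Cᵀ =
  [ 0.242750   0.038875   0.060125   0.060000]
  [ 0.087250   0.348625   0.140500   0.166875]
  [ 0.165875   0.240125   0.426375   0.274375]
  [ 0.247625   0.297250   0.349750   0.651250]
det(I−A) = Σ_j (I−A)_1j·C_1j = (1.00)(0.242750) + (0.00)(0.087250) + (-0.10)(0.165875) + (-0.05)(0.247625) = 0.21378125
(I − A)⁻¹ = adj(I−A) / det(I−A) ≈
  [   1.1355     0.1818     0.2812     0.2807]
  [   0.4081     1.6308     0.6572     0.7806]
  [   0.7759     1.1232     1.9944     1.2834]
  [   1.1583     1.3904     1.6360     3.0463]
x = (I − A)⁻¹ d = adj(I−A)·d / det(I−A), with det(I−A) = 0.21378125:
  x_1 = (0.242750·560 + 0.038875·760 + 0.060125·380 + 0.060000·260) / 0.21378125 = 203.9325 / 0.21378125 ≈ 953.93
  x_2 = (0.087250·560 + 0.348625·760 + 0.140500·380 + 0.166875·260) / 0.21378125 = 410.5925 / 0.21378125 ≈ 1920.62
  x_3 = (0.165875·560 + 0.240125·760 + 0.426375·380 + 0.274375·260) / 0.21378125 = 508.745 / 0.21378125 ≈ 2379.75
  x_4 = (0.247625·560 + 0.297250·760 + 0.349750·380 + 0.651250·260) / 0.21378125 = 666.81 / 0.21378125 ≈ 3119.12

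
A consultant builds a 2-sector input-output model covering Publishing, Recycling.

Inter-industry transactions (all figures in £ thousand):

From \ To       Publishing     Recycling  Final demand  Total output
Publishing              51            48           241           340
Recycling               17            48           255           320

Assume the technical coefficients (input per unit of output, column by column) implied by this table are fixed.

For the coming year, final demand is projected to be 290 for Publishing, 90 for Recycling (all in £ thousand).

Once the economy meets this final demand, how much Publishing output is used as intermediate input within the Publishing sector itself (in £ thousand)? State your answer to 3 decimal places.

z_PP = 54.545

Technical coefficients a_ij = z_ij / X_j:
  a_PP = 51/340 = 0.15, a_RP = 17/340 = 0.05
  a_PR = 48/320 = 0.15, a_RR = 48/320 = 0.15
I − A =
  [   0.85    -0.15]
  [  -0.05     0.85]
det(I−A) = (0.85)(0.85) − (-0.15)(-0.05) = 0.7150
adj(I−A) = [[0.85, 0.15], [0.05, 0.85]]
(I − A)⁻¹ = adj(I−A) / det(I−A) ≈
  [   1.1888     0.2098]
  [   0.0699     1.1888]
First solve x = (I − A)⁻¹ d = adj(I−A)·d / det(I−A); in particular x_P = (0.85·290 + 0.15·90) / 0.7150 = 260.00 / 0.7150 ≈ 363.63636.
Intermediate flow from P to P: z_PP = a_PP · x_P = 0.15 × 260.00 / 0.7150 = 39.00 / 0.7150 ≈ 54.545.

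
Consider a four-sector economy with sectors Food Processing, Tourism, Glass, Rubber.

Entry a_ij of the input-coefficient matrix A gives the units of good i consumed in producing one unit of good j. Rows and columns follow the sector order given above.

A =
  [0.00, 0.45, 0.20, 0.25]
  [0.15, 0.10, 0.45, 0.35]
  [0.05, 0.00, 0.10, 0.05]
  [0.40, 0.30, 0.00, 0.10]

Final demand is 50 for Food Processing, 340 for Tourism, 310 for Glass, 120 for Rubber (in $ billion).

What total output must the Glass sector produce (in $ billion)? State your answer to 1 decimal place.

I − A =
  [   1.00    -0.45    -0.20    -0.25]
  [  -0.15     0.90    -0.45    -0.35]
  [  -0.05     0.00     0.90    -0.05]
  [  -0.40    -0.30     0.00     0.90]
Compute the cofactors C_ij = (−1)^(i+j)·(3×3 minor ij) of I−A; the adjugate is their transpose:
adj(I−A) = Cᵀ =
  [ 0.627750   0.435000   0.357000   0.363375]
  [ 0.276750   0.707000   0.415000   0.374875]
  [ 0.055500   0.048000   0.480000   0.060750]
  [ 0.371250   0.429000   0.297000   0.730125]
det(I−A) = Σ_j (I−A)_1j·C_1j = (1.00)(0.627750) + (-0.45)(0.276750) + (-0.20)(0.055500) + (-0.25)(0.371250) = 0.3993
(I − A)⁻¹ = adj(I−A) / det(I−A) ≈
  [   1.5721     1.0894     0.8941     0.9100]
  [   0.6931     1.7706     1.0393     0.9388]
  [   0.1390     0.1202     1.2021     0.1521]
  [   0.9298     1.0744     0.7438     1.8285]
x = (I − A)⁻¹ d = adj(I−A)·d / det(I−A), with det(I−A) = 0.3993:
  x_1 = (0.627750·50 + 0.435000·340 + 0.357000·310 + 0.363375·120) / 0.3993 = 333.5625 / 0.3993 ≈ 835.4
  x_2 = (0.276750·50 + 0.707000·340 + 0.415000·310 + 0.374875·120) / 0.3993 = 427.8525 / 0.3993 ≈ 1071.5
  x_3 = (0.055500·50 + 0.048000·340 + 0.480000·310 + 0.060750·120) / 0.3993 = 175.185 / 0.3993 ≈ 438.7
  x_4 = (0.371250·50 + 0.429000·340 + 0.297000·310 + 0.730125·120) / 0.3993 = 344.1075 / 0.3993 ≈ 861.8

x_3 = 438.7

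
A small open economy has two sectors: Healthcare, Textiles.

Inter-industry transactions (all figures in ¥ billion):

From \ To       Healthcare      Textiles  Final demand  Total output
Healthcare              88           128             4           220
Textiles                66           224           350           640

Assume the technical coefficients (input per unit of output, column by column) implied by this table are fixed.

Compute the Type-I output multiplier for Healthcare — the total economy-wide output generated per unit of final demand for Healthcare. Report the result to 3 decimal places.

Technical coefficients a_ij = z_ij / X_j:
  a_11 = 88/220 = 0.40, a_21 = 66/220 = 0.30
  a_12 = 128/640 = 0.20, a_22 = 224/640 = 0.35
I − A =
  [   0.60    -0.20]
  [  -0.30     0.65]
det(I−A) = (0.60)(0.65) − (-0.20)(-0.30) = 0.3300
adj(I−A) = [[0.65, 0.20], [0.30, 0.60]]
(I − A)⁻¹ = adj(I−A) / det(I−A) ≈
  [   1.9697     0.6061]
  [   0.9091     1.8182]
The output multiplier for sector j is the column-j sum of the Leontief inverse (I − A)⁻¹ = adj(I−A) / det(I−A).
Column 1 of adj(I−A): (0.65, 0.30); det(I−A) = 0.3300.
m_1 = (0.65 + 0.30) / 0.3300 = 0.95 / 0.3300 ≈ 2.879.

m_1 = 2.879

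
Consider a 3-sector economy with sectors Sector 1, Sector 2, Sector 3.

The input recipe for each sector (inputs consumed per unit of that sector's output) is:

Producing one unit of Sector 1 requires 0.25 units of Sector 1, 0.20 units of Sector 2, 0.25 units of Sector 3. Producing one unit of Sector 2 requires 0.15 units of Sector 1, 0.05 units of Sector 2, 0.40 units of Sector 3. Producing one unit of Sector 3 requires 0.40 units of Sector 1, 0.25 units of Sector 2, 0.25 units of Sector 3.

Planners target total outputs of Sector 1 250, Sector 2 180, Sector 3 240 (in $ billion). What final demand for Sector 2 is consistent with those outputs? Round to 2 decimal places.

d_2 = 61.00

I − A =
  [   0.75    -0.15    -0.40]
  [  -0.20     0.95    -0.25]
  [  -0.25    -0.40     0.75]
d = (I − A) x:
  d_1 = (+0.75)·250 + (-0.15)·180 + (-0.40)·240 = 64.50
  d_2 = (-0.20)·250 + (+0.95)·180 + (-0.25)·240 = 61.00
  d_3 = (-0.25)·250 + (-0.40)·180 + (+0.75)·240 = 45.50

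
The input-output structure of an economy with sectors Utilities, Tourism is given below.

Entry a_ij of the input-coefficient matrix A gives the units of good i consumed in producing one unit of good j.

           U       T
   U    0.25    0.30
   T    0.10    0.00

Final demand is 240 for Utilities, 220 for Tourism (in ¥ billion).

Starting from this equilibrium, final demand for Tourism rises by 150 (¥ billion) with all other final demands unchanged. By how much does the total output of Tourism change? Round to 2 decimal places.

I − A =
  [   0.75    -0.30]
  [  -0.10     1.00]
det(I−A) = (0.75)(1.00) − (-0.30)(-0.10) = 0.7200
adj(I−A) = [[1.00, 0.30], [0.10, 0.75]]
(I − A)⁻¹ = adj(I−A) / det(I−A) ≈
  [   1.3889     0.4167]
  [   0.1389     1.0417]
Δx = (I − A)⁻¹ Δd with Δd having +150 in the Tourism component and 0 elsewhere.
So Δx_T = L_TT · (+150), where L_TT = adj(I−A)_TT / det(I−A) = 0.75 / 0.7200.
Δx_T = 0.75 × (+150) / 0.7200 = 112.50 / 0.7200 = 156.25.

Δx_T = 156.25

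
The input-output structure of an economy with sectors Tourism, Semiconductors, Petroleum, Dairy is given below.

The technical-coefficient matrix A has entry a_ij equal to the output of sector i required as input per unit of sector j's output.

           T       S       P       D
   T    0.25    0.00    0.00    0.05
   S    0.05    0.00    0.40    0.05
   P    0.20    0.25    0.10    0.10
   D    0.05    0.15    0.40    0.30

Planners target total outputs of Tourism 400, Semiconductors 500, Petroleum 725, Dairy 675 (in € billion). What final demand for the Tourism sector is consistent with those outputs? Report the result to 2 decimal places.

d_T = 266.25

I − A =
  [   0.75     0.00     0.00    -0.05]
  [  -0.05     1.00    -0.40    -0.05]
  [  -0.20    -0.25     0.90    -0.10]
  [  -0.05    -0.15    -0.40     0.70]
d = (I − A) x:
  d_T = (+0.75)·400 + (+0.00)·500 + (+0.00)·725 + (-0.05)·675 = 266.25
  d_S = (-0.05)·400 + (+1.00)·500 + (-0.40)·725 + (-0.05)·675 = 156.25
  d_P = (-0.20)·400 + (-0.25)·500 + (+0.90)·725 + (-0.10)·675 = 380.00
  d_D = (-0.05)·400 + (-0.15)·500 + (-0.40)·725 + (+0.70)·675 = 87.50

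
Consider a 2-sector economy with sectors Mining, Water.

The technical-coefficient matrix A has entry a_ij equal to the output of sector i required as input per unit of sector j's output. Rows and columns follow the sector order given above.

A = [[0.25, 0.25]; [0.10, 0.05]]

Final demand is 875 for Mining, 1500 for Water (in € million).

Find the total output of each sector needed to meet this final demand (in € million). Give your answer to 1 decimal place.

x_M = 1754.5, x_W = 1763.6

I − A =
  [   0.75    -0.25]
  [  -0.10     0.95]
det(I−A) = (0.75)(0.95) − (-0.25)(-0.10) = 0.6875
adj(I−A) = [[0.95, 0.25], [0.10, 0.75]]
(I − A)⁻¹ = adj(I−A) / det(I−A) ≈
  [   1.3818     0.3636]
  [   0.1455     1.0909]
x = (I − A)⁻¹ d = adj(I−A)·d / det(I−A), with det(I−A) = 0.6875:
  x_M = (0.95·875 + 0.25·1500) / 0.6875 = 1206.25 / 0.6875 ≈ 1754.5
  x_W = (0.10·875 + 0.75·1500) / 0.6875 = 1212.50 / 0.6875 ≈ 1763.6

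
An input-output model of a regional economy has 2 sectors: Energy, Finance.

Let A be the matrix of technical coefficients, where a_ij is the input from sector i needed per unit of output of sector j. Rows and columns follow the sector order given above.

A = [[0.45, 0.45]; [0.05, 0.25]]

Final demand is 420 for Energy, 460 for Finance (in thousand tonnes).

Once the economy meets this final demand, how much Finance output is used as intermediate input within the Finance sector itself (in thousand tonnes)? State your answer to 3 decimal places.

z_22 = 175.641

I − A =
  [   0.55    -0.45]
  [  -0.05     0.75]
det(I−A) = (0.55)(0.75) − (-0.45)(-0.05) = 0.3900
adj(I−A) = [[0.75, 0.45], [0.05, 0.55]]
(I − A)⁻¹ = adj(I−A) / det(I−A) ≈
  [   1.9231     1.1538]
  [   0.1282     1.4103]
First solve x = (I − A)⁻¹ d = adj(I−A)·d / det(I−A); in particular x_2 = (0.05·420 + 0.55·460) / 0.3900 = 274.00 / 0.3900 ≈ 702.56410.
Intermediate flow from 2 to 2: z_22 = a_22 · x_2 = 0.25 × 274.00 / 0.3900 = 68.50 / 0.3900 ≈ 175.641.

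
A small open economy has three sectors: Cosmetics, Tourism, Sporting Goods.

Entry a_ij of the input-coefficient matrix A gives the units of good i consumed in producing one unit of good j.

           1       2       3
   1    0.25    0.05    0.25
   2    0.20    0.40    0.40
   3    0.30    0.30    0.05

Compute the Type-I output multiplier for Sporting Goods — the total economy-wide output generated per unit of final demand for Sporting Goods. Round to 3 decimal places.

m_3 = 3.664

I − A =
  [   0.75    -0.05    -0.25]
  [  -0.20     0.60    -0.40]
  [  -0.30    -0.30     0.95]
Cofactors of I−A, C_ij = (−1)^(i+j)·(minor ij) (rows/columns in the sector order above):
  C_11 = (0.60)(0.95) − (-0.40)(-0.30) = 0.4500
  C_12 = −[(-0.20)(0.95) − (-0.40)(-0.30)] = 0.3100
  C_13 = (-0.20)(-0.30) − (0.60)(-0.30) = 0.2400
  C_21 = −[(-0.05)(0.95) − (-0.25)(-0.30)] = 0.1225
  C_22 = (0.75)(0.95) − (-0.25)(-0.30) = 0.6375
  C_23 = −[(0.75)(-0.30) − (-0.05)(-0.30)] = 0.2400
  C_31 = (-0.05)(-0.40) − (-0.25)(0.60) = 0.1700
  C_32 = −[(0.75)(-0.40) − (-0.25)(-0.20)] = 0.3500
  C_33 = (0.75)(0.60) − (-0.05)(-0.20) = 0.4400
det(I−A) = Σ_j (I−A)_1j·C_1j = (0.75)(0.4500) + (-0.05)(0.3100) + (-0.25)(0.2400) = 0.2620
adj(I−A) = Cᵀ =
  [ 0.4500   0.1225   0.1700]
  [ 0.3100   0.6375   0.3500]
  [ 0.2400   0.2400   0.4400]
(I − A)⁻¹ = adj(I−A) / det(I−A) ≈
  [   1.7176     0.4676     0.6489]
  [   1.1832     2.4332     1.3359]
  [   0.9160     0.9160     1.6794]
The output multiplier for sector j is the column-j sum of the Leontief inverse (I − A)⁻¹ = adj(I−A) / det(I−A).
Column 3 of adj(I−A): (0.1700, 0.3500, 0.4400); det(I−A) = 0.2620.
m_3 = (0.1700 + 0.3500 + 0.4400) / 0.2620 = 0.96 / 0.2620 ≈ 3.664.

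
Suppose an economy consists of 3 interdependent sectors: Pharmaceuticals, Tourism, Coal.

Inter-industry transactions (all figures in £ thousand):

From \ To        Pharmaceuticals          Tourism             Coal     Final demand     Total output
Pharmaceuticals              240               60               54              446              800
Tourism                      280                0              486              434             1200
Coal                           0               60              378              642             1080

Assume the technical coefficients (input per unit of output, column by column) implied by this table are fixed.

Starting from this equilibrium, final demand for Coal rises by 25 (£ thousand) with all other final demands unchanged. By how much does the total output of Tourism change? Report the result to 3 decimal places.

Technical coefficients a_ij = z_ij / X_j:
  a_11 = 240/800 = 0.30, a_21 = 280/800 = 0.35, a_31 = 0/800 = 0.00
  a_12 = 60/1200 = 0.05, a_22 = 0/1200 = 0.00, a_32 = 60/1200 = 0.05
  a_13 = 54/1080 = 0.05, a_23 = 486/1080 = 0.45, a_33 = 378/1080 = 0.35
I − A =
  [   0.70    -0.05    -0.05]
  [  -0.35     1.00    -0.45]
  [   0.00    -0.05     0.65]
Cofactors of I−A, C_ij = (−1)^(i+j)·(minor ij) (rows/columns in the sector order above):
  C_11 = (1.00)(0.65) − (-0.45)(-0.05) = 0.6275
  C_12 = −[(-0.35)(0.65) − (-0.45)(0.00)] = 0.2275
  C_13 = (-0.35)(-0.05) − (1.00)(0.00) = 0.0175
  C_21 = −[(-0.05)(0.65) − (-0.05)(-0.05)] = 0.0350
  C_22 = (0.70)(0.65) − (-0.05)(0.00) = 0.4550
  C_23 = −[(0.70)(-0.05) − (-0.05)(0.00)] = 0.0350
  C_31 = (-0.05)(-0.45) − (-0.05)(1.00) = 0.0725
  C_32 = −[(0.70)(-0.45) − (-0.05)(-0.35)] = 0.3325
  C_33 = (0.70)(1.00) − (-0.05)(-0.35) = 0.6825
det(I−A) = Σ_j (I−A)_1j·C_1j = (0.70)(0.6275) + (-0.05)(0.2275) + (-0.05)(0.0175) = 0.4270
adj(I−A) = Cᵀ =
  [ 0.6275   0.0350   0.0725]
  [ 0.2275   0.4550   0.3325]
  [ 0.0175   0.0350   0.6825]
(I − A)⁻¹ = adj(I−A) / det(I−A) ≈
  [   1.4696     0.0820     0.1698]
  [   0.5328     1.0656     0.7787]
  [   0.0410     0.0820     1.5984]
Δx = (I − A)⁻¹ Δd with Δd having +25 in the Coal component and 0 elsewhere.
So Δx_2 = L_23 · (+25), where L_23 = adj(I−A)_23 / det(I−A) = 0.3325 / 0.4270.
Δx_2 = 0.3325 × (+25) / 0.4270 = 8.3125 / 0.4270 ≈ 19.467.

Δx_2 = 19.467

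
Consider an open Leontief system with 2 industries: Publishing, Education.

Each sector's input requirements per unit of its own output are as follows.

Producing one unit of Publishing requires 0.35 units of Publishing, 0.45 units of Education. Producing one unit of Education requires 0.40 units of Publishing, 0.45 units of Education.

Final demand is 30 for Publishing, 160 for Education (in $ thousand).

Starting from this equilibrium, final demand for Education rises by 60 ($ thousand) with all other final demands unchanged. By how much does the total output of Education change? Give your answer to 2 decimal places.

Δx_2 = 219.72

I − A =
  [   0.65    -0.40]
  [  -0.45     0.55]
det(I−A) = (0.65)(0.55) − (-0.40)(-0.45) = 0.1775
adj(I−A) = [[0.55, 0.40], [0.45, 0.65]]
(I − A)⁻¹ = adj(I−A) / det(I−A) ≈
  [   3.0986     2.2535]
  [   2.5352     3.6620]
Δx = (I − A)⁻¹ Δd with Δd having +60 in the Education component and 0 elsewhere.
So Δx_2 = L_22 · (+60), where L_22 = adj(I−A)_22 / det(I−A) = 0.65 / 0.1775.
Δx_2 = 0.65 × (+60) / 0.1775 = 39.00 / 0.1775 ≈ 219.72.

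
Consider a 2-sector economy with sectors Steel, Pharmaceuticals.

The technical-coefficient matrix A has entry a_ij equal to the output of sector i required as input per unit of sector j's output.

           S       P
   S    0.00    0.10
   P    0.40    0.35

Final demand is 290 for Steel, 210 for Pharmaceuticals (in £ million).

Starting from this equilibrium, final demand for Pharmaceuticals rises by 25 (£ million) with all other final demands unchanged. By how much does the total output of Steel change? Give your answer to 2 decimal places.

I − A =
  [   1.00    -0.10]
  [  -0.40     0.65]
det(I−A) = (1.00)(0.65) − (-0.10)(-0.40) = 0.6100
adj(I−A) = [[0.65, 0.10], [0.40, 1.00]]
(I − A)⁻¹ = adj(I−A) / det(I−A) ≈
  [   1.0656     0.1639]
  [   0.6557     1.6393]
Δx = (I − A)⁻¹ Δd with Δd having +25 in the Pharmaceuticals component and 0 elsewhere.
So Δx_S = L_SP · (+25), where L_SP = adj(I−A)_SP / det(I−A) = 0.10 / 0.6100.
Δx_S = 0.10 × (+25) / 0.6100 = 2.50 / 0.6100 ≈ 4.10.

Δx_S = 4.10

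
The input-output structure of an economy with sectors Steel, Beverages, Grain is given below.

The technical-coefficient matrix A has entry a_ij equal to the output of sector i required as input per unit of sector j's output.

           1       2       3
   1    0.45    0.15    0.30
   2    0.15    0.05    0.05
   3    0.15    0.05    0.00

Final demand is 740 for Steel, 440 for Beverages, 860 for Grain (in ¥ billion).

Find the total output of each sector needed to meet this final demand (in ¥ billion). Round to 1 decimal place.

I − A =
  [   0.55    -0.15    -0.30]
  [  -0.15     0.95    -0.05]
  [  -0.15    -0.05     1.00]
Cofactors of I−A, C_ij = (−1)^(i+j)·(minor ij) (rows/columns in the sector order above):
  C_11 = (0.95)(1.00) − (-0.05)(-0.05) = 0.9475
  C_12 = −[(-0.15)(1.00) − (-0.05)(-0.15)] = 0.1575
  C_13 = (-0.15)(-0.05) − (0.95)(-0.15) = 0.1500
  C_21 = −[(-0.15)(1.00) − (-0.30)(-0.05)] = 0.1650
  C_22 = (0.55)(1.00) − (-0.30)(-0.15) = 0.5050
  C_23 = −[(0.55)(-0.05) − (-0.15)(-0.15)] = 0.0500
  C_31 = (-0.15)(-0.05) − (-0.30)(0.95) = 0.2925
  C_32 = −[(0.55)(-0.05) − (-0.30)(-0.15)] = 0.0725
  C_33 = (0.55)(0.95) − (-0.15)(-0.15) = 0.5000
det(I−A) = Σ_j (I−A)_1j·C_1j = (0.55)(0.9475) + (-0.15)(0.1575) + (-0.30)(0.1500) = 0.4525
adj(I−A) = Cᵀ =
  [ 0.9475   0.1650   0.2925]
  [ 0.1575   0.5050   0.0725]
  [ 0.1500   0.0500   0.5000]
(I − A)⁻¹ = adj(I−A) / det(I−A) ≈
  [   2.0939     0.3646     0.6464]
  [   0.3481     1.1160     0.1602]
  [   0.3315     0.1105     1.1050]
x = (I − A)⁻¹ d = adj(I−A)·d / det(I−A), with det(I−A) = 0.4525:
  x_1 = (0.9475·740 + 0.1650·440 + 0.2925·860) / 0.4525 = 1025.30 / 0.4525 ≈ 2265.9
  x_2 = (0.1575·740 + 0.5050·440 + 0.0725·860) / 0.4525 = 401.10 / 0.4525 ≈ 886.4
  x_3 = (0.1500·740 + 0.0500·440 + 0.5000·860) / 0.4525 = 563.00 / 0.4525 ≈ 1244.2

x_1 = 2265.9, x_2 = 886.4, x_3 = 1244.2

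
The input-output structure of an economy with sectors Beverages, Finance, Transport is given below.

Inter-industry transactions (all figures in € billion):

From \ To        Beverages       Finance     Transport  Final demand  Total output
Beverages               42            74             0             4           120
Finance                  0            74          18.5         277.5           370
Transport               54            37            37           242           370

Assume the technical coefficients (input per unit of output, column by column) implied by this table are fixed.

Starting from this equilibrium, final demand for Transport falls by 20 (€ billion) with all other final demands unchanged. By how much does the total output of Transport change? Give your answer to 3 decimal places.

Δx_T = -22.596

Technical coefficients a_ij = z_ij / X_j:
  a_BB = 42/120 = 0.35, a_FB = 0/120 = 0.00, a_TB = 54/120 = 0.45
  a_BF = 74/370 = 0.20, a_FF = 74/370 = 0.20, a_TF = 37/370 = 0.10
  a_BT = 0/370 = 0.00, a_FT = 18.5/370 = 0.05, a_TT = 37/370 = 0.10
I − A =
  [   0.65    -0.20     0.00]
  [   0.00     0.80    -0.05]
  [  -0.45    -0.10     0.90]
Cofactors of I−A, C_ij = (−1)^(i+j)·(minor ij) (rows/columns in the sector order above):
  C_11 = (0.80)(0.90) − (-0.05)(-0.10) = 0.7150
  C_12 = −[(0.00)(0.90) − (-0.05)(-0.45)] = 0.0225
  C_13 = (0.00)(-0.10) − (0.80)(-0.45) = 0.3600
  C_21 = −[(-0.20)(0.90) − (0.00)(-0.10)] = 0.1800
  C_22 = (0.65)(0.90) − (0.00)(-0.45) = 0.5850
  C_23 = −[(0.65)(-0.10) − (-0.20)(-0.45)] = 0.1550
  C_31 = (-0.20)(-0.05) − (0.00)(0.80) = 0.0100
  C_32 = −[(0.65)(-0.05) − (0.00)(0.00)] = 0.0325
  C_33 = (0.65)(0.80) − (-0.20)(0.00) = 0.5200
det(I−A) = Σ_j (I−A)_1j·C_1j = (0.65)(0.7150) + (-0.20)(0.0225) + (0.00)(0.3600) = 0.46025
adj(I−A) = Cᵀ =
  [ 0.7150   0.1800   0.0100]
  [ 0.0225   0.5850   0.0325]
  [ 0.3600   0.1550   0.5200]
(I − A)⁻¹ = adj(I−A) / det(I−A) ≈
  [   1.5535     0.3911     0.0217]
  [   0.0489     1.2710     0.0706]
  [   0.7822     0.3368     1.1298]
Δx = (I − A)⁻¹ Δd with Δd having -20 in the Transport component and 0 elsewhere.
So Δx_T = L_TT · (-20), where L_TT = adj(I−A)_TT / det(I−A) = 0.5200 / 0.46025.
Δx_T = 0.5200 × (-20) / 0.46025 = -10.40 / 0.46025 ≈ -22.596.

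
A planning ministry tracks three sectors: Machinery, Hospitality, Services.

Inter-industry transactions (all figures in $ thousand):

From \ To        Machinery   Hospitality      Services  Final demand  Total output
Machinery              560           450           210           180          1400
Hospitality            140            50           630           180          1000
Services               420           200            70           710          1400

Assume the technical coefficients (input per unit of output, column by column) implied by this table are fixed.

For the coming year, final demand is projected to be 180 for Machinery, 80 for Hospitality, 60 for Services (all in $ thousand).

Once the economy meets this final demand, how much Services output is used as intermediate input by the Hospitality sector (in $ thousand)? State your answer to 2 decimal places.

Technical coefficients a_ij = z_ij / X_j:
  a_MM = 560/1400 = 0.40, a_HM = 140/1400 = 0.10, a_SM = 420/1400 = 0.30
  a_MH = 450/1000 = 0.45, a_HH = 50/1000 = 0.05, a_SH = 200/1000 = 0.20
  a_MS = 210/1400 = 0.15, a_HS = 630/1400 = 0.45, a_SS = 70/1400 = 0.05
I − A =
  [   0.60    -0.45    -0.15]
  [  -0.10     0.95    -0.45]
  [  -0.30    -0.20     0.95]
Cofactors of I−A, C_ij = (−1)^(i+j)·(minor ij) (rows/columns in the sector order above):
  C_11 = (0.95)(0.95) − (-0.45)(-0.20) = 0.8125
  C_12 = −[(-0.10)(0.95) − (-0.45)(-0.30)] = 0.2300
  C_13 = (-0.10)(-0.20) − (0.95)(-0.30) = 0.3050
  C_21 = −[(-0.45)(0.95) − (-0.15)(-0.20)] = 0.4575
  C_22 = (0.60)(0.95) − (-0.15)(-0.30) = 0.5250
  C_23 = −[(0.60)(-0.20) − (-0.45)(-0.30)] = 0.2550
  C_31 = (-0.45)(-0.45) − (-0.15)(0.95) = 0.3450
  C_32 = −[(0.60)(-0.45) − (-0.15)(-0.10)] = 0.2850
  C_33 = (0.60)(0.95) − (-0.45)(-0.10) = 0.5250
det(I−A) = Σ_j (I−A)_1j·C_1j = (0.60)(0.8125) + (-0.45)(0.2300) + (-0.15)(0.3050) = 0.33825
adj(I−A) = Cᵀ =
  [ 0.8125   0.4575   0.3450]
  [ 0.2300   0.5250   0.2850]
  [ 0.3050   0.2550   0.5250]
(I − A)⁻¹ = adj(I−A) / det(I−A) ≈
  [   2.4021     1.3525     1.0200]
  [   0.6800     1.5521     0.8426]
  [   0.9017     0.7539     1.5521]
First solve x = (I − A)⁻¹ d = adj(I−A)·d / det(I−A); in particular x_H = (0.2300·180 + 0.5250·80 + 0.2850·60) / 0.33825 = 100.50 / 0.33825 ≈ 297.1175.
Intermediate flow from S to H: z_SH = a_SH · x_H = 0.20 × 100.50 / 0.33825 = 20.10 / 0.33825 ≈ 59.42.

z_SH = 59.42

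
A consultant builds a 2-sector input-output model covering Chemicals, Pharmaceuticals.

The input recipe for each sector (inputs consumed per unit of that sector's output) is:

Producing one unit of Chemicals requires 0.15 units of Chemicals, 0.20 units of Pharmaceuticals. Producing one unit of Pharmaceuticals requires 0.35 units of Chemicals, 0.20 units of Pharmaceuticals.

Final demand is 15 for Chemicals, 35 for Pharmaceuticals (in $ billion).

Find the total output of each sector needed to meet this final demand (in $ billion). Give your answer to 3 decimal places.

I − A =
  [   0.85    -0.35]
  [  -0.20     0.80]
det(I−A) = (0.85)(0.80) − (-0.35)(-0.20) = 0.6100
adj(I−A) = [[0.80, 0.35], [0.20, 0.85]]
(I − A)⁻¹ = adj(I−A) / det(I−A) ≈
  [   1.3115     0.5738]
  [   0.3279     1.3934]
x = (I − A)⁻¹ d = adj(I−A)·d / det(I−A), with det(I−A) = 0.6100:
  x_1 = (0.80·15 + 0.35·35) / 0.6100 = 24.25 / 0.6100 ≈ 39.754
  x_2 = (0.20·15 + 0.85·35) / 0.6100 = 32.75 / 0.6100 ≈ 53.689

x_1 = 39.754, x_2 = 53.689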